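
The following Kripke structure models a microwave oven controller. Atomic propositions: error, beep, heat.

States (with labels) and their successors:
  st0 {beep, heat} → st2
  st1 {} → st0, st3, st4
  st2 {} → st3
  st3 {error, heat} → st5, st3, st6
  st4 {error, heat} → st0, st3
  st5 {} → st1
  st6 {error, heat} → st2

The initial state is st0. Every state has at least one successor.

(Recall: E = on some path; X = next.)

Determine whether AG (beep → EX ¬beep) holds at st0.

Satisfied

States satisfying beep → EX ¬beep: {st0, st1, st2, st3, st4, st5, st6}.
States satisfying AG (beep → EX ¬beep): {st0, st1, st2, st3, st4, st5, st6}.
Every state reachable from st0 satisfies beep → EX ¬beep.
st0 ∈ Sat(AG (beep → EX ¬beep)).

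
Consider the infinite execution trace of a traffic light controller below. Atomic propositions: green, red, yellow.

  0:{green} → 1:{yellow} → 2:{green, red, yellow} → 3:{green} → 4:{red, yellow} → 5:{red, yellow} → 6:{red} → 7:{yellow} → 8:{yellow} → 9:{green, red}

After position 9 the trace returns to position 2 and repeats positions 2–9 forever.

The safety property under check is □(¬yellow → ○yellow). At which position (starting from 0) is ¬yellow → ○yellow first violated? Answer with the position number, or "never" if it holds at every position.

never

¬yellow → ○yellow holds at every position 0..9, and those are all the positions the trace ever visits, so the invariant □(¬yellow → ○yellow) is never violated.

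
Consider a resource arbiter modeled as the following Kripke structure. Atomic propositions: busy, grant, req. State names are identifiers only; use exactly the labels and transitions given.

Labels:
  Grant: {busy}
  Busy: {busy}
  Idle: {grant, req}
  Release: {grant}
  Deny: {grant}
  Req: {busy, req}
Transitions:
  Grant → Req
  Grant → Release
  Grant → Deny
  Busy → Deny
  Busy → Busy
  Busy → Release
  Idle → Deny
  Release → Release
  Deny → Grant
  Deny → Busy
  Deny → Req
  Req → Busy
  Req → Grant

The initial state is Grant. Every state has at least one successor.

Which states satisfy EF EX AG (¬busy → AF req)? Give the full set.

States satisfying EX AG (¬busy → AF req): ∅.
States satisfying EF EX AG (¬busy → AF req): ∅.

none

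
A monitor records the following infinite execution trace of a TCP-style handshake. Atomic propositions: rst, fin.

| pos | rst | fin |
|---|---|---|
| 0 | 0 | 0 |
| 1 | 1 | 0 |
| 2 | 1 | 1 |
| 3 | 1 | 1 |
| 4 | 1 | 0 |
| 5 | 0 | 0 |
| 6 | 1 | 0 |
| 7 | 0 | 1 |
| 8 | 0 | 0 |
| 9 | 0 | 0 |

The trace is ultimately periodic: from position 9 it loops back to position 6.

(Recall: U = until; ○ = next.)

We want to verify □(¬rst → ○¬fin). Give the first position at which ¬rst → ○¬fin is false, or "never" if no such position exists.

¬rst → ○¬fin holds at every position 0..9, and those are all the positions the trace ever visits, so the invariant □(¬rst → ○¬fin) is never violated.

never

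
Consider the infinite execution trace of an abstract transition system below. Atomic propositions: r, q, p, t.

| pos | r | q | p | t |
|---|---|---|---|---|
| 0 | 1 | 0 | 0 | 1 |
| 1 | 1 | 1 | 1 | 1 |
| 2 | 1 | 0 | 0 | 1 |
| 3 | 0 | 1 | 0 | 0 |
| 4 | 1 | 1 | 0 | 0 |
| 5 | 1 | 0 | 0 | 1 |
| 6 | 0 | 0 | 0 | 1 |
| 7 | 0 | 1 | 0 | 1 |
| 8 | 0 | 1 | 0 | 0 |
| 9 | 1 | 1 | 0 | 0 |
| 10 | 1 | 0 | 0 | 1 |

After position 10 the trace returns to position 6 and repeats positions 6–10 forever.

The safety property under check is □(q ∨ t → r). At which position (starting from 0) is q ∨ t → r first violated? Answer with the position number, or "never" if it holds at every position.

3

Check q ∨ t → r at each position in order: 0 ✓, 1 ✓, 2 ✓.
At position 3 the labels are {q}, so q ∨ t → r is false there. This is the first violation.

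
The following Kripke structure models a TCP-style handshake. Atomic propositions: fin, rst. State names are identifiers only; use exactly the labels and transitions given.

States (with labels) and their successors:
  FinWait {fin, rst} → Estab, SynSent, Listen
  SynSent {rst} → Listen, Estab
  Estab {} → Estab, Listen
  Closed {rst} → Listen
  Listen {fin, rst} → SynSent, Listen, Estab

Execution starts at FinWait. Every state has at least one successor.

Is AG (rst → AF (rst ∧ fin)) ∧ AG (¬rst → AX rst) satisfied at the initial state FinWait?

States satisfying rst → AF (rst ∧ fin): {FinWait, Estab, Closed, Listen}.
States satisfying AG (rst → AF (rst ∧ fin)): ∅.
States satisfying ¬rst → AX rst: {FinWait, SynSent, Closed, Listen}.
States satisfying AG (¬rst → AX rst): ∅.
States satisfying AG (rst → AF (rst ∧ fin)) ∧ AG (¬rst → AX rst): ∅.
FinWait ∉ Sat(AG (rst → AF (rst ∧ fin)) ∧ AG (¬rst → AX rst)).

Does not hold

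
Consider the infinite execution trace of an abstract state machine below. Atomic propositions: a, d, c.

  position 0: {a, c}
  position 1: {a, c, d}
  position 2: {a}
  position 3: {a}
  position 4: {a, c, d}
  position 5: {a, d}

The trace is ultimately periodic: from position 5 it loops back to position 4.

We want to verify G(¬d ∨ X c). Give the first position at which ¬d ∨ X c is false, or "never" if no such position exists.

1

Check ¬d ∨ X c at each position in order: 0 ✓.
At position 1 the labels are {a, c, d} and the next position 2 has {a}, so ¬d ∨ X c is false there. This is the first violation.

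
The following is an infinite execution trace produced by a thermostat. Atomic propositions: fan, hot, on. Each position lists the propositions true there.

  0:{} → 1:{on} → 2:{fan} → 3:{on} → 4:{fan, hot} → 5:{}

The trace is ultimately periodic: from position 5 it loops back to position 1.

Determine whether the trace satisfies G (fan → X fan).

Does not hold

fan → X fan must hold at every position from 0 onward. It fails at position 2, so G (fan → X fan) is false.
Positions where fan holds: 2, 4.
Check X fan at each: 2→fails, 4→fails.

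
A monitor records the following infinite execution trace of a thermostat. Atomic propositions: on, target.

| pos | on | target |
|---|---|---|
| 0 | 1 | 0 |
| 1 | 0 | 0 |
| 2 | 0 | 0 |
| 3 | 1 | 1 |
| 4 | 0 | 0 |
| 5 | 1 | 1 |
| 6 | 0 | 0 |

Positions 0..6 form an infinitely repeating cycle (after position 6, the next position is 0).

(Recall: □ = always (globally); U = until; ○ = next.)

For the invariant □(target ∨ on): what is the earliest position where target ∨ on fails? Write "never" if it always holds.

1

Check target ∨ on at each position in order: 0 ✓.
At position 1 the labels are {}, so target ∨ on is false there. This is the first violation.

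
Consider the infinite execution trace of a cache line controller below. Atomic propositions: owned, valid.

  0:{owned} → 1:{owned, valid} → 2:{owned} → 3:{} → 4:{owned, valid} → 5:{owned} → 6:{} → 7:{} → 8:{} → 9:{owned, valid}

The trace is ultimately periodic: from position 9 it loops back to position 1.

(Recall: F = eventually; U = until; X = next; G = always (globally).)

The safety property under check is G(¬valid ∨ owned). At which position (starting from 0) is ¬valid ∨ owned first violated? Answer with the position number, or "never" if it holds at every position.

¬valid ∨ owned holds at every position 0..9, and those are all the positions the trace ever visits, so the invariant G(¬valid ∨ owned) is never violated.

never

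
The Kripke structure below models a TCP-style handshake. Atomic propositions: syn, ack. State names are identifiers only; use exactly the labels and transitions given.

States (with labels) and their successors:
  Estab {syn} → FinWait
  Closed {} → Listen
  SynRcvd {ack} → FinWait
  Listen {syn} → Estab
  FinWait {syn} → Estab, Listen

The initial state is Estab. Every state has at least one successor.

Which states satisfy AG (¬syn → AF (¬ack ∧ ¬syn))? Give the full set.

{Estab, Closed, Listen, FinWait}

States satisfying ¬syn → AF (¬ack ∧ ¬syn): {Estab, Closed, Listen, FinWait}.
States satisfying AG (¬syn → AF (¬ack ∧ ¬syn)): {Estab, Closed, Listen, FinWait}.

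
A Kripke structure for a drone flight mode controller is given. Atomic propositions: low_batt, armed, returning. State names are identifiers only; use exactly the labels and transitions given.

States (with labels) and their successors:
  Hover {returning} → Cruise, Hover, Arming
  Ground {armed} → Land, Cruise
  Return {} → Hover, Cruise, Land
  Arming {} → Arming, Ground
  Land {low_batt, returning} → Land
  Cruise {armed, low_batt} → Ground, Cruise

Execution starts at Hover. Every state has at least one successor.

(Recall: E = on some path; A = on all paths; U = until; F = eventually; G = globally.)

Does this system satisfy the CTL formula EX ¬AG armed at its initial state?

Satisfied

States satisfying ¬AG armed: {Hover, Ground, Return, Arming, Land, Cruise}.
States satisfying EX ¬AG armed: {Hover, Ground, Return, Arming, Land, Cruise}.
Hover ∈ Sat(EX ¬AG armed).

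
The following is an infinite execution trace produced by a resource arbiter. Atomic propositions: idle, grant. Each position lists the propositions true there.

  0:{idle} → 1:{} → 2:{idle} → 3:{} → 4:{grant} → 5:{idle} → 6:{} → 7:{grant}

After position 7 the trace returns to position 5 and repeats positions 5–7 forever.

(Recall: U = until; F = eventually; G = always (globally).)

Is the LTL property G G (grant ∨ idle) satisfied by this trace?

Does not hold

G (grant ∨ idle) must hold at every position from 0 onward. It fails at position 0, so G G (grant ∨ idle) is false.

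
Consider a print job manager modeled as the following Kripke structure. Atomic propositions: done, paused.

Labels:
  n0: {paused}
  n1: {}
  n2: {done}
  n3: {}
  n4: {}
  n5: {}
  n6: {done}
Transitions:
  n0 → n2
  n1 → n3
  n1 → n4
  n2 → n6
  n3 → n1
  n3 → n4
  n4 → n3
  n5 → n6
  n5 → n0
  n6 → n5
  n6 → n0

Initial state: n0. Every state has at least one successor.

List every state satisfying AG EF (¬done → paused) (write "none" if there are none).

{n0, n2, n5, n6}

States satisfying EF (¬done → paused): {n0, n2, n5, n6}.
States satisfying AG EF (¬done → paused): {n0, n2, n5, n6}.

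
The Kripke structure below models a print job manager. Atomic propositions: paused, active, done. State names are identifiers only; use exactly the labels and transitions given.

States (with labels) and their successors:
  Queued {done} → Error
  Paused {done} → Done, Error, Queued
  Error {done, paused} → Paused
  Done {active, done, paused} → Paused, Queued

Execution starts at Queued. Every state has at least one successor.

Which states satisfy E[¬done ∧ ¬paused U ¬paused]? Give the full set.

{Queued, Paused}

States satisfying ¬done ∧ ¬paused: ∅.
States satisfying ¬paused: {Queued, Paused}.
States satisfying E[¬done ∧ ¬paused U ¬paused]: {Queued, Paused}.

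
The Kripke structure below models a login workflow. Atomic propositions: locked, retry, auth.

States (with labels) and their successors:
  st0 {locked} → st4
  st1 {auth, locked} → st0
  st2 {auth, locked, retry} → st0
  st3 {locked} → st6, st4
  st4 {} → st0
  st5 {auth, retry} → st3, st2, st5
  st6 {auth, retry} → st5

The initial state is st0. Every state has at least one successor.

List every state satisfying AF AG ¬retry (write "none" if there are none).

States satisfying AG ¬retry: {st0, st1, st4}.
States satisfying AF AG ¬retry: {st0, st1, st2, st4}.

{st0, st1, st2, st4}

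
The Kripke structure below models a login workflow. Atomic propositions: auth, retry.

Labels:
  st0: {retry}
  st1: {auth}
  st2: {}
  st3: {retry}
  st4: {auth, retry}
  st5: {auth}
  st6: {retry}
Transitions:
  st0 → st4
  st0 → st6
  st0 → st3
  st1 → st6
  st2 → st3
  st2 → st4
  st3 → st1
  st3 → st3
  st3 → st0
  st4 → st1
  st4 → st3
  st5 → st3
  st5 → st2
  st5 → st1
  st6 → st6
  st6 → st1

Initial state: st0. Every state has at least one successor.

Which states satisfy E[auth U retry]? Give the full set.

States satisfying auth: {st1, st4, st5}.
States satisfying retry: {st0, st3, st4, st6}.
States satisfying E[auth U retry]: {st0, st1, st3, st4, st5, st6}.

{st0, st1, st3, st4, st5, st6}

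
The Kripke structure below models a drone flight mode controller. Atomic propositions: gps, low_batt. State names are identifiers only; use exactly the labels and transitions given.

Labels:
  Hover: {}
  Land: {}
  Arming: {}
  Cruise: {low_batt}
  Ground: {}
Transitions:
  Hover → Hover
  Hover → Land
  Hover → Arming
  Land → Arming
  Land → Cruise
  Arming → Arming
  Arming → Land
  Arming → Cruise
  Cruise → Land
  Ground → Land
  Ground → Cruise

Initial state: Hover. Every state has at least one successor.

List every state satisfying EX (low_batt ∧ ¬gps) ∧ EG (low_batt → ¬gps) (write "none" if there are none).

States satisfying low_batt ∧ ¬gps: {Cruise}.
States satisfying EX (low_batt ∧ ¬gps): {Land, Arming, Ground}.
States satisfying low_batt → ¬gps: {Hover, Land, Arming, Cruise, Ground}.
States satisfying EG (low_batt → ¬gps): {Hover, Land, Arming, Cruise, Ground}.
States satisfying EX (low_batt ∧ ¬gps) ∧ EG (low_batt → ¬gps): {Land, Arming, Ground}.

{Land, Arming, Ground}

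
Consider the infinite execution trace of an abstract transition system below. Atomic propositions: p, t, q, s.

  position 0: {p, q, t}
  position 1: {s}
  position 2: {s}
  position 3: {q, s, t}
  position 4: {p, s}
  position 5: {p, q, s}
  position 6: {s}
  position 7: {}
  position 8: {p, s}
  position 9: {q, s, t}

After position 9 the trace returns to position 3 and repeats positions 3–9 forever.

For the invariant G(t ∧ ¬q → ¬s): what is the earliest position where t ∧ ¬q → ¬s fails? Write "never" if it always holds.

never

t ∧ ¬q → ¬s holds at every position 0..9, and those are all the positions the trace ever visits, so the invariant G(t ∧ ¬q → ¬s) is never violated.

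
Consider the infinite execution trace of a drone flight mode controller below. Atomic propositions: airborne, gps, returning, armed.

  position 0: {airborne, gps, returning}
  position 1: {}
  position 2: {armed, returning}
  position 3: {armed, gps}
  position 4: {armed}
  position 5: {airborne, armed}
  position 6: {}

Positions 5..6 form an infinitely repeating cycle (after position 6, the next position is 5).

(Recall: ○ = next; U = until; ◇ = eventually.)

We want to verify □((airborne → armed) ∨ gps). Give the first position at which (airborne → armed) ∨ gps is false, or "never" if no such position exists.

never

(airborne → armed) ∨ gps holds at every position 0..6, and those are all the positions the trace ever visits, so the invariant □((airborne → armed) ∨ gps) is never violated.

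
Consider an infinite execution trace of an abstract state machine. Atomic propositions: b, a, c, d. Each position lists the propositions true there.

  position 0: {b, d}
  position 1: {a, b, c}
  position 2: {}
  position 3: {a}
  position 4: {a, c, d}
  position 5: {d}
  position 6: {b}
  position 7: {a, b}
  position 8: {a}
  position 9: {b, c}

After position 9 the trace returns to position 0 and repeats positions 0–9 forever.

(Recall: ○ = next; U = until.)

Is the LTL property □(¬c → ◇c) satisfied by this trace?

¬c → ◇c holds at every position 0..9, and those are all positions ever visited, so □(¬c → ◇c) holds.
Positions where ¬c holds: 0, 2, 3, 5, 6, 7, 8.
Check ◇c at each: 0→ok, 2→ok, 3→ok, 5→ok, 6→ok, 7→ok, 8→ok.

Holds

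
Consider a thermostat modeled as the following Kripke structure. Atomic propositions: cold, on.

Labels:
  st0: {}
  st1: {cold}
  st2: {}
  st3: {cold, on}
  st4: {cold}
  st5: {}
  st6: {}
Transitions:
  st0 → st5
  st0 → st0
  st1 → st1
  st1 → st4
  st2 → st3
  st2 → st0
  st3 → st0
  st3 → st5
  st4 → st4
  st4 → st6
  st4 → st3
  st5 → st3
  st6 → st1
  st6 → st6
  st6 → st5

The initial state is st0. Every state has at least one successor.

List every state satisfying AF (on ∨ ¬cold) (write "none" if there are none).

States satisfying on ∨ ¬cold: {st0, st2, st3, st5, st6}.
States satisfying AF (on ∨ ¬cold): {st0, st2, st3, st5, st6}.

{st0, st2, st3, st5, st6}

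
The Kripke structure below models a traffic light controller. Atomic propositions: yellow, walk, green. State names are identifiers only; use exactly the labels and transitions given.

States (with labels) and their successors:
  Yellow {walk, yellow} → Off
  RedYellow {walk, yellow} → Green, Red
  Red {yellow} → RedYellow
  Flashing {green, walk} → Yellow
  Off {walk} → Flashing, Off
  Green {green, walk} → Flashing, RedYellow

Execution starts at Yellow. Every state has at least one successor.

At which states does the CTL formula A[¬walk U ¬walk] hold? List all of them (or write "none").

States satisfying ¬walk: {Red}.
States satisfying A[¬walk U ¬walk]: {Red}.

{Red}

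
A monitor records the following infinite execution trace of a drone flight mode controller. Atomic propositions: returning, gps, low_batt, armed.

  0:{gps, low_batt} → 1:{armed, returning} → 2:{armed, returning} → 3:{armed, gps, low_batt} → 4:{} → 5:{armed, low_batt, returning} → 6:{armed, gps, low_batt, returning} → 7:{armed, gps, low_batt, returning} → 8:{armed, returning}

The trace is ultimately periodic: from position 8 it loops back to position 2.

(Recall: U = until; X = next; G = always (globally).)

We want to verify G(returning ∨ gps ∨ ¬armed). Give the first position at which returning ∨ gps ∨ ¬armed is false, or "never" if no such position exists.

returning ∨ gps ∨ ¬armed holds at every position 0..8, and those are all the positions the trace ever visits, so the invariant G(returning ∨ gps ∨ ¬armed) is never violated.

never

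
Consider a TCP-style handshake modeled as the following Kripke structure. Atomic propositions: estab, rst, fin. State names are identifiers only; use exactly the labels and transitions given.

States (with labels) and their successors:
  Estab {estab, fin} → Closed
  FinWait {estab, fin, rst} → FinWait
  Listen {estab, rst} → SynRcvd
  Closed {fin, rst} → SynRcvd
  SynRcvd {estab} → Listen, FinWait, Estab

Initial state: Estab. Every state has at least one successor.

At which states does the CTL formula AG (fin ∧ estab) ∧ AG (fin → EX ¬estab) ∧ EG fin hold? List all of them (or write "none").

States satisfying fin ∧ estab: {Estab, FinWait}.
States satisfying AG (fin ∧ estab): {FinWait}.
States satisfying fin → EX ¬estab: {Estab, Listen, SynRcvd}.
States satisfying AG (fin → EX ¬estab): ∅.
States satisfying AG (fin ∧ estab) ∧ AG (fin → EX ¬estab): ∅.
States satisfying fin: {Estab, FinWait, Closed}.
States satisfying EG fin: {FinWait}.
States satisfying AG (fin ∧ estab) ∧ AG (fin → EX ¬estab) ∧ EG fin: ∅.

none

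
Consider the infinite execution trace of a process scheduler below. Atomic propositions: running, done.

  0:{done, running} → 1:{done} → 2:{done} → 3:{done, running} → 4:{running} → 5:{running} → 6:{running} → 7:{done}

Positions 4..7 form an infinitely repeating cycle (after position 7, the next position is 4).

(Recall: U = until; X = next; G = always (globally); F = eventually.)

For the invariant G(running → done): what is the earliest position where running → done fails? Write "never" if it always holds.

4

Check running → done at each position in order: 0 ✓, 1 ✓, 2 ✓, 3 ✓.
At position 4 the labels are {running}, so running → done is false there. This is the first violation.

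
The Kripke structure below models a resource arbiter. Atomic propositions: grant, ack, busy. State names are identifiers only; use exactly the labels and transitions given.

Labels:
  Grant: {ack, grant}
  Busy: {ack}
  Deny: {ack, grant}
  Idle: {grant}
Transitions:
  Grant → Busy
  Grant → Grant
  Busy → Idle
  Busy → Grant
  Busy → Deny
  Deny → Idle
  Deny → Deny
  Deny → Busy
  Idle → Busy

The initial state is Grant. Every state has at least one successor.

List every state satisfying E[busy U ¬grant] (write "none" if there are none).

{Busy}

States satisfying busy: ∅.
States satisfying ¬grant: {Busy}.
States satisfying E[busy U ¬grant]: {Busy}.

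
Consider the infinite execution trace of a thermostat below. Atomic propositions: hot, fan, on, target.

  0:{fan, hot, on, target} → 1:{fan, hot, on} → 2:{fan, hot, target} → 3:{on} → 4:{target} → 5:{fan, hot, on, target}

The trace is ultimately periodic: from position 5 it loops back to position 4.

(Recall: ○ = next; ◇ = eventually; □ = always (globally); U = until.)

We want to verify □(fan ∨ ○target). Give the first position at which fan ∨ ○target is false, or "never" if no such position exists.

never

fan ∨ ○target holds at every position 0..5, and those are all the positions the trace ever visits, so the invariant □(fan ∨ ○target) is never violated.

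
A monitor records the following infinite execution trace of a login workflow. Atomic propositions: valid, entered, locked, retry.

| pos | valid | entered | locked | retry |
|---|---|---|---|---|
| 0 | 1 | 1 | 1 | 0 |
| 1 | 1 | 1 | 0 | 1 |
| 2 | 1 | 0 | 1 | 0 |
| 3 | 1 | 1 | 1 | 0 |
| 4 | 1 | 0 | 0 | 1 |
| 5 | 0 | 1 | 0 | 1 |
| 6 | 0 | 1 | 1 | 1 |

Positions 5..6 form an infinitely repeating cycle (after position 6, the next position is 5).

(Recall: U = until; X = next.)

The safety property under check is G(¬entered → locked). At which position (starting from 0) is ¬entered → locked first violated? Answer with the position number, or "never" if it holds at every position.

4

Check ¬entered → locked at each position in order: 0 ✓, 1 ✓, 2 ✓, 3 ✓.
At position 4 the labels are {retry, valid}, so ¬entered → locked is false there. This is the first violation.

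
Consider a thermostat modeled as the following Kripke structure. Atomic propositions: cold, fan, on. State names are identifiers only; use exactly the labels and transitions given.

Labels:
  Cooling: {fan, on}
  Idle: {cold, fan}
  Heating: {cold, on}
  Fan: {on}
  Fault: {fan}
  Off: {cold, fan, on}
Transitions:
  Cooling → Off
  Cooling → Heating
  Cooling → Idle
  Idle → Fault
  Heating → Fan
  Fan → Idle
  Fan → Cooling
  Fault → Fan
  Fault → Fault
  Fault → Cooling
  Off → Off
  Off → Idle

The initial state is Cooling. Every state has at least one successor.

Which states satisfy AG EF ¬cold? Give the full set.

{Cooling, Idle, Heating, Fan, Fault, Off}

States satisfying EF ¬cold: {Cooling, Idle, Heating, Fan, Fault, Off}.
States satisfying AG EF ¬cold: {Cooling, Idle, Heating, Fan, Fault, Off}.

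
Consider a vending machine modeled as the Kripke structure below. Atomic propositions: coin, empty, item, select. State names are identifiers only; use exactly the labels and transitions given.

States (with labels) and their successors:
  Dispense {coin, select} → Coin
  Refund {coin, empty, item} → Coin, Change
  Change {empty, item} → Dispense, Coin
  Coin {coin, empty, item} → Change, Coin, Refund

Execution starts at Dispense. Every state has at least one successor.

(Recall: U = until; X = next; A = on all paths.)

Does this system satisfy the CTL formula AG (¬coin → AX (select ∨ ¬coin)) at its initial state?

Violated

States satisfying ¬coin → AX (select ∨ ¬coin): {Dispense, Refund, Coin}.
States satisfying AG (¬coin → AX (select ∨ ¬coin)): ∅.
Change is reachable from Dispense and violates ¬coin → AX (select ∨ ¬coin), so AG fails at Dispense.
Dispense ∉ Sat(AG (¬coin → AX (select ∨ ¬coin))).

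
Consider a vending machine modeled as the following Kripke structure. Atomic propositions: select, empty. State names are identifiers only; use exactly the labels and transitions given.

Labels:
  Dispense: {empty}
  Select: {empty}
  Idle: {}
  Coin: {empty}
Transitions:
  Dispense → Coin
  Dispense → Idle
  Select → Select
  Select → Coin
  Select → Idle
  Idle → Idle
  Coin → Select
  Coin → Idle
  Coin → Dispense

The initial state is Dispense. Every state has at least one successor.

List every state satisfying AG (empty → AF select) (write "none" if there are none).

States satisfying empty → AF select: {Idle}.
States satisfying AG (empty → AF select): {Idle}.

{Idle}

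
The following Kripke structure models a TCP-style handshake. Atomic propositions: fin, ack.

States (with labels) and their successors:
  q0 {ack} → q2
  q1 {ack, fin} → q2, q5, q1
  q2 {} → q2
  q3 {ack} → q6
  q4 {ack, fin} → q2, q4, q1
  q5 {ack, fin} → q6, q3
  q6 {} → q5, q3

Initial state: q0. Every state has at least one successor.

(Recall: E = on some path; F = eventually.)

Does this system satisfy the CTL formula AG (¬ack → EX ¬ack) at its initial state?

States satisfying ¬ack → EX ¬ack: {q0, q1, q2, q3, q4, q5}.
States satisfying AG (¬ack → EX ¬ack): {q0, q2}.
Every state reachable from q0 satisfies ¬ack → EX ¬ack.
q0 ∈ Sat(AG (¬ack → EX ¬ack)).

Yes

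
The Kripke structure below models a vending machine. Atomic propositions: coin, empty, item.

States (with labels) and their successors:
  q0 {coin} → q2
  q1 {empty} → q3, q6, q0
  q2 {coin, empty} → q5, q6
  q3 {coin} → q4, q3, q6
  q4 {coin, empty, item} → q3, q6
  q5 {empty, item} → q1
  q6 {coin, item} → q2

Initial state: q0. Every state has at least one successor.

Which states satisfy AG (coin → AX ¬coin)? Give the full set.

none

States satisfying coin → AX ¬coin: {q1, q5}.
States satisfying AG (coin → AX ¬coin): ∅.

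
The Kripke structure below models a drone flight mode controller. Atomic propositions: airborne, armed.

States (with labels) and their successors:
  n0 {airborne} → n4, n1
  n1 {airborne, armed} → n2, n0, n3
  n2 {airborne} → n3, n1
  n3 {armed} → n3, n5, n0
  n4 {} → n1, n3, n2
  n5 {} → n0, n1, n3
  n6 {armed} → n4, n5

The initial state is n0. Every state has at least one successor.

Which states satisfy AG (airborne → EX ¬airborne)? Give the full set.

{n0, n1, n2, n3, n4, n5, n6}

States satisfying airborne → EX ¬airborne: {n0, n1, n2, n3, n4, n5, n6}.
States satisfying AG (airborne → EX ¬airborne): {n0, n1, n2, n3, n4, n5, n6}.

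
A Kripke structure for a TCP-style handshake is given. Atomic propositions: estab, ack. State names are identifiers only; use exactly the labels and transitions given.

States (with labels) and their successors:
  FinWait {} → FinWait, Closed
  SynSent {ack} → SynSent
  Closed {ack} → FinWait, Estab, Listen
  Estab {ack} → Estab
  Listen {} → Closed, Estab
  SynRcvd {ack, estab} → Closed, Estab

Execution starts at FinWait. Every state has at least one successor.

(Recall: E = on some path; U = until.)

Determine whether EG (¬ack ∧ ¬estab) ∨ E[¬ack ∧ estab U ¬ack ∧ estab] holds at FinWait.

Yes

States satisfying ¬ack ∧ ¬estab: {FinWait, Listen}.
States satisfying EG (¬ack ∧ ¬estab): {FinWait}.
States satisfying ¬ack ∧ estab: ∅.
States satisfying E[¬ack ∧ estab U ¬ack ∧ estab]: ∅.
States satisfying EG (¬ack ∧ ¬estab) ∨ E[¬ack ∧ estab U ¬ack ∧ estab]: {FinWait}.
FinWait ∈ Sat(EG (¬ack ∧ ¬estab) ∨ E[¬ack ∧ estab U ¬ack ∧ estab]).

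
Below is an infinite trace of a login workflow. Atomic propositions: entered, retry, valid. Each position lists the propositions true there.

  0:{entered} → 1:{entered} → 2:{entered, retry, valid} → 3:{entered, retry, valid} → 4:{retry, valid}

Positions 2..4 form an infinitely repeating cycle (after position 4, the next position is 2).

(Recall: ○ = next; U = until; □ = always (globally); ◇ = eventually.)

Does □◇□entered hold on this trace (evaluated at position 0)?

Violated

◇□entered must hold at every position from 0 onward. It fails at position 0, so □◇□entered is false.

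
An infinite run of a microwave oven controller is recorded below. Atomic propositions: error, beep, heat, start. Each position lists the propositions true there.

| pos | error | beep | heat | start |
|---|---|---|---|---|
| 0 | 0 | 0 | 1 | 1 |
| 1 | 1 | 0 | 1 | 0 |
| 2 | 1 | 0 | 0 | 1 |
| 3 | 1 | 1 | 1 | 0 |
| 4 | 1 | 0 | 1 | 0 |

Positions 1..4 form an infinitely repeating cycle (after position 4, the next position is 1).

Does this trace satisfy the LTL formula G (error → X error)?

Satisfied

error → X error holds at every position 0..4, and those are all positions ever visited, so G (error → X error) holds.
Positions where error holds: 1, 2, 3, 4.
Check X error at each: 1→ok, 2→ok, 3→ok, 4→ok.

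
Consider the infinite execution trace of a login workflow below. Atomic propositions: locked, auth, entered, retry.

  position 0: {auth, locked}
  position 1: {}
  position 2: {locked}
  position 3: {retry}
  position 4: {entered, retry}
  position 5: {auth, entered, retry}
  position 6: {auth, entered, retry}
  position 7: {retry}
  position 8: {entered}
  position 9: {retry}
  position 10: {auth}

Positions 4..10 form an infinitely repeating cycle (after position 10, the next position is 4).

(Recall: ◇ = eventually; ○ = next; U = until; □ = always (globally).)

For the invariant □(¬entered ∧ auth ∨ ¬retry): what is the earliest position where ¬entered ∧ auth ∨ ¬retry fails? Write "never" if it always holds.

Check ¬entered ∧ auth ∨ ¬retry at each position in order: 0 ✓, 1 ✓, 2 ✓.
At position 3 the labels are {retry}, so ¬entered ∧ auth ∨ ¬retry is false there. This is the first violation.

3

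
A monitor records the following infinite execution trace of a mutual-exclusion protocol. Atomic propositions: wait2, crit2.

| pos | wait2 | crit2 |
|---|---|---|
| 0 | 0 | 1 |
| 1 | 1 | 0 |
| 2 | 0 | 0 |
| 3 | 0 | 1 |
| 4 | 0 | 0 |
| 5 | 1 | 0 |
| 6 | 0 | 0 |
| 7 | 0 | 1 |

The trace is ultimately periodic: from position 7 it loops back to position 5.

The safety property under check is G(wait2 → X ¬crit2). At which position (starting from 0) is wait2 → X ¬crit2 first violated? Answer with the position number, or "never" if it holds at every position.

wait2 → X ¬crit2 holds at every position 0..7, and those are all the positions the trace ever visits, so the invariant G(wait2 → X ¬crit2) is never violated.

never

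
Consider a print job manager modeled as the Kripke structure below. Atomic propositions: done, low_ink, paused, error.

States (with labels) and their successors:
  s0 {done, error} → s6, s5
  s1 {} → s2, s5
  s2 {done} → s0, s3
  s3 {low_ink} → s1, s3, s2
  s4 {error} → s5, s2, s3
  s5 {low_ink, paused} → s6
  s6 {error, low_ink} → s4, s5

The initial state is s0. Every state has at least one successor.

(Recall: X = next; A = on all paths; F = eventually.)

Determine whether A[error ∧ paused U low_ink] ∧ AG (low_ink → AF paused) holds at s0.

States satisfying error ∧ paused: ∅.
States satisfying low_ink: {s3, s5, s6}.
States satisfying A[error ∧ paused U low_ink]: {s3, s5, s6}.
States satisfying low_ink → AF paused: {s0, s1, s2, s4, s5}.
States satisfying AG (low_ink → AF paused): ∅.
States satisfying A[error ∧ paused U low_ink] ∧ AG (low_ink → AF paused): ∅.
s0 ∉ Sat(A[error ∧ paused U low_ink] ∧ AG (low_ink → AF paused)).

No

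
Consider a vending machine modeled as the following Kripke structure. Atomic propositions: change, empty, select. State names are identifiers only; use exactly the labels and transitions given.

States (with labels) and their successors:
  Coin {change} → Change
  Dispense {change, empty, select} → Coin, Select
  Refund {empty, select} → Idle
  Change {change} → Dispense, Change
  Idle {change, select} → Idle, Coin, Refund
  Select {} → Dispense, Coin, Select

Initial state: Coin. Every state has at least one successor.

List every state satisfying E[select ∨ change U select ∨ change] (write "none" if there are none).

{Coin, Dispense, Refund, Change, Idle}

States satisfying select ∨ change: {Coin, Dispense, Refund, Change, Idle}.
States satisfying E[select ∨ change U select ∨ change]: {Coin, Dispense, Refund, Change, Idle}.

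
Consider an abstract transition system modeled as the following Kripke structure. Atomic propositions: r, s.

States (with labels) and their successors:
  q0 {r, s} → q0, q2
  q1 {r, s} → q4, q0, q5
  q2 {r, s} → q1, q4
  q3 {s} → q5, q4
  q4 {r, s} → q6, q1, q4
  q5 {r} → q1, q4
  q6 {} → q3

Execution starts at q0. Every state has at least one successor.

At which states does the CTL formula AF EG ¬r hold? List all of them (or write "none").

States satisfying EG ¬r: ∅.
States satisfying AF EG ¬r: ∅.

none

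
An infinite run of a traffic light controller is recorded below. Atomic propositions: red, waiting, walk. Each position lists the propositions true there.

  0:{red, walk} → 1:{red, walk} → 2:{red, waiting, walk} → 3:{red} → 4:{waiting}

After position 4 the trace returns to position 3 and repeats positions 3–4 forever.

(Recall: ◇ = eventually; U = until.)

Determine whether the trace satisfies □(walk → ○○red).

Does not hold

walk → ○○red must hold at every position from 0 onward. It fails at position 2, so □(walk → ○○red) is false.
Positions where walk holds: 0, 1, 2.
Check ○○red at each: 0→ok, 1→ok, 2→fails.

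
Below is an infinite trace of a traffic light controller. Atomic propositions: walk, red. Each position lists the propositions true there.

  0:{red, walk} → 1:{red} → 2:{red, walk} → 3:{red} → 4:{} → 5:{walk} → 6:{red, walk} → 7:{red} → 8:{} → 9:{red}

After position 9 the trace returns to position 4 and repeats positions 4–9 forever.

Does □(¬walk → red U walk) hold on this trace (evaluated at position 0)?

No

¬walk → red U walk must hold at every position from 0 onward. It fails at position 3, so □(¬walk → red U walk) is false.
Positions where ¬walk holds: 1, 3, 4, 7, 8, 9.
Check red U walk at each: 1→ok, 3→fails, 4→fails, 7→fails, 8→fails, 9→fails.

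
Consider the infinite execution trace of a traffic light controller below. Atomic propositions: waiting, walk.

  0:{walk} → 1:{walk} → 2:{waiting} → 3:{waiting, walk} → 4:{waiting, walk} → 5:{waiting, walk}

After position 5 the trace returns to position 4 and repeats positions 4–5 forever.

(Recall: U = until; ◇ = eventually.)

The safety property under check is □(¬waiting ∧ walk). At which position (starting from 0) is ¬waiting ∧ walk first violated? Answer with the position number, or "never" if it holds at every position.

Check ¬waiting ∧ walk at each position in order: 0 ✓, 1 ✓.
At position 2 the labels are {waiting}, so ¬waiting ∧ walk is false there. This is the first violation.

2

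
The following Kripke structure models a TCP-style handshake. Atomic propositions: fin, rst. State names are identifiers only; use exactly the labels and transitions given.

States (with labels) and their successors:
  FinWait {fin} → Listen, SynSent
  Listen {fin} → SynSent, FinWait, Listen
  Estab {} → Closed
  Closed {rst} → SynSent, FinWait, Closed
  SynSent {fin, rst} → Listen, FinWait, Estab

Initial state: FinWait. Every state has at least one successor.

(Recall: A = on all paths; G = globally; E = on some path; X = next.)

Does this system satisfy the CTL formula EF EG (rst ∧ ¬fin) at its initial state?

Holds

States satisfying EG (rst ∧ ¬fin): {Closed}.
States satisfying EF EG (rst ∧ ¬fin): {FinWait, Listen, Estab, Closed, SynSent}.
Some path from FinWait reaches a state where EG (rst ∧ ¬fin) holds.
FinWait ∈ Sat(EF EG (rst ∧ ¬fin)).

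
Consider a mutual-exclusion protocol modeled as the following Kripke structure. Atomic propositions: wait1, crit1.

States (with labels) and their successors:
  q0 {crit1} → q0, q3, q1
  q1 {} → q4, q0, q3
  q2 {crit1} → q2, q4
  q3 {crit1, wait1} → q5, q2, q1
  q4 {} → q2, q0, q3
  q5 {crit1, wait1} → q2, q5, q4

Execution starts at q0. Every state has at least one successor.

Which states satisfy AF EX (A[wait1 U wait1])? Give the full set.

States satisfying EX (A[wait1 U wait1]): {q0, q1, q3, q4, q5}.
States satisfying AF EX (A[wait1 U wait1]): {q0, q1, q3, q4, q5}.

{q0, q1, q3, q4, q5}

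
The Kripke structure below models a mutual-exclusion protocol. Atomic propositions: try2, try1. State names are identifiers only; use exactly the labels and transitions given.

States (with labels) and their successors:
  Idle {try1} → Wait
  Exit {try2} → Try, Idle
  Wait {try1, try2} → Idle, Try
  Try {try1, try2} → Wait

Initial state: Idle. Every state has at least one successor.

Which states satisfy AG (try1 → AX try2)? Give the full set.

States satisfying try1 → AX try2: {Idle, Exit, Try}.
States satisfying AG (try1 → AX try2): ∅.

none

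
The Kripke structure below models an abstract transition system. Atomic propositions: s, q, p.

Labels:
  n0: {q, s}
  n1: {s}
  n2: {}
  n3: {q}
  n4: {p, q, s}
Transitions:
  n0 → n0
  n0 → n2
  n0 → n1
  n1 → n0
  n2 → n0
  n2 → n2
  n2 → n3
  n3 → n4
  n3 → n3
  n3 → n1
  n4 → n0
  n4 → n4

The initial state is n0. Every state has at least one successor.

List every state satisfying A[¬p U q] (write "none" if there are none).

States satisfying ¬p: {n0, n1, n2, n3}.
States satisfying q: {n0, n3, n4}.
States satisfying A[¬p U q]: {n0, n1, n3, n4}.

{n0, n1, n3, n4}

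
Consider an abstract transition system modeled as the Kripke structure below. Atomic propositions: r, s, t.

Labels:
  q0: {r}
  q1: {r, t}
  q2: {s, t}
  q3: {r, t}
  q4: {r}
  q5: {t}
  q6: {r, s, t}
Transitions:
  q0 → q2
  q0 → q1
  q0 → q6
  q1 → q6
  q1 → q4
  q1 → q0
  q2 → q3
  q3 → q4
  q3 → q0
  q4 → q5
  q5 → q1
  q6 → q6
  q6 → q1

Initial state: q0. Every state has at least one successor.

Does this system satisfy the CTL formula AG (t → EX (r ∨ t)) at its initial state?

States satisfying t → EX (r ∨ t): {q0, q1, q2, q3, q4, q5, q6}.
States satisfying AG (t → EX (r ∨ t)): {q0, q1, q2, q3, q4, q5, q6}.
Every state reachable from q0 satisfies t → EX (r ∨ t).
q0 ∈ Sat(AG (t → EX (r ∨ t))).

Holds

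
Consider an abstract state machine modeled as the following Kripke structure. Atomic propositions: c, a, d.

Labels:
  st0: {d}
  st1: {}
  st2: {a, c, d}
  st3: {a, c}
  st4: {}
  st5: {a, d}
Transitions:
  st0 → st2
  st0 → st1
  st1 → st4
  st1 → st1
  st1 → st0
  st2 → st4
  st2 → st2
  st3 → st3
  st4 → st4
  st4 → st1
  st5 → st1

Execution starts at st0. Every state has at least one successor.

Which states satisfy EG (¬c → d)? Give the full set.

States satisfying ¬c → d: {st0, st2, st3, st5}.
States satisfying EG (¬c → d): {st0, st2, st3}.

{st0, st2, st3}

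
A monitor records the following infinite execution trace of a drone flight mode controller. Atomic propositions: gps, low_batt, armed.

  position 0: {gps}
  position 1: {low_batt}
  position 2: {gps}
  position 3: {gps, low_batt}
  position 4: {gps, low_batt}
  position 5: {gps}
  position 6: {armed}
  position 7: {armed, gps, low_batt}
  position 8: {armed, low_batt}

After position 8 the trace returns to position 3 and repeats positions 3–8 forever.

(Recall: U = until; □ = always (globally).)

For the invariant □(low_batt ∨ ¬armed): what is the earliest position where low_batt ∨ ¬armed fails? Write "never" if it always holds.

Check low_batt ∨ ¬armed at each position in order: 0 ✓, 1 ✓, 2 ✓, 3 ✓, 4 ✓, 5 ✓.
At position 6 the labels are {armed}, so low_batt ∨ ¬armed is false there. This is the first violation.

6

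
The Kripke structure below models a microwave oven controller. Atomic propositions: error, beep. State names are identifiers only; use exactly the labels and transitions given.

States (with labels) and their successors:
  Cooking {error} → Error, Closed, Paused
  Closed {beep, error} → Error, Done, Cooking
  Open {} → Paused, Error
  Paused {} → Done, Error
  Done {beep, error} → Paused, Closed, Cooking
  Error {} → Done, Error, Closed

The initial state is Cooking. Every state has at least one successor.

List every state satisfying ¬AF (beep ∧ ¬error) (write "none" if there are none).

States satisfying beep ∧ ¬error: ∅.
States satisfying AF (beep ∧ ¬error): ∅.
States satisfying ¬AF (beep ∧ ¬error): {Cooking, Closed, Open, Paused, Done, Error}.

{Cooking, Closed, Open, Paused, Done, Error}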